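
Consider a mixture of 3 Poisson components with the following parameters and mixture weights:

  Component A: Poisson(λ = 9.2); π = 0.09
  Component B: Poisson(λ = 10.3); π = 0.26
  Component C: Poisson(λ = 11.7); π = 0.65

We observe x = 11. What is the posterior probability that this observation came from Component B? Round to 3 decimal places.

0.263

By Bayes' theorem, P(k | x) = w_k f_k(x) / Σ_j w_j f_j(x).
Poisson probabilities:
  f_A = 0.101158
  f_B = 0.116633
  f_C = 0.116854
Unnormalised posteriors:
  w_A·f_A = 0.09 × 0.101158 = 0.00910424
  w_B·f_B = 0.26 × 0.116633 = 0.0303245
  w_C·f_C = 0.65 × 0.116854 = 0.0759551
Normaliser: 0.00910424 + 0.0303245 + 0.0759551 = 0.115384
P(Component B | 11) = 0.0303245 / 0.115384 ≈ 0.263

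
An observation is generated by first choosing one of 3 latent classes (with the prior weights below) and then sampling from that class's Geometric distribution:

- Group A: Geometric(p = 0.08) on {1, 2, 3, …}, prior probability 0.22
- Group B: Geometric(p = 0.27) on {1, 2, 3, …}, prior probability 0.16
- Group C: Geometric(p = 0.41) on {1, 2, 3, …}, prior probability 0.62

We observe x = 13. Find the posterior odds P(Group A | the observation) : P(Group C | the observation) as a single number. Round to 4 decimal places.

14.3076

The posterior odds equal the prior odds times the likelihood ratio: (π_i/π_j)·(f_i(x)/f_j(x)).
Component likelihoods at x = 13:
  f_A = 0.0294133
  f_B = 0.00618355
  f_C = 0.000729471
Posterior odds = (π_A·f_A) / (π_C·f_C) = (0.22·0.0294133) / (0.62·0.000729471) = 0.00647093 / 0.000452272 ≈ 14.3076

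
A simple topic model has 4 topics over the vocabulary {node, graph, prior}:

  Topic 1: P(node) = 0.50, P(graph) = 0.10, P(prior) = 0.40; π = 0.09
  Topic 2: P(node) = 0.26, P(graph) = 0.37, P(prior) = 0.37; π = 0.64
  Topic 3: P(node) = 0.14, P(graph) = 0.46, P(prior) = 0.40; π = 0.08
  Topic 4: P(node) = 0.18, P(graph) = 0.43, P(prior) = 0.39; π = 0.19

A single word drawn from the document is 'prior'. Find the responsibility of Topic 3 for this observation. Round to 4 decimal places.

0.0845

Apply Bayes' rule: the posterior for each component is proportional to its prior times its likelihood at x.
Evaluate each component's likelihood at the observed value:
  L_1 = 0.4
  L_2 = 0.37
  L_3 = 0.4
  L_4 = 0.39
Prior × likelihood for each component:
  w_1·L_1 = 0.09 × 0.4 = 0.036
  w_2·L_2 = 0.64 × 0.37 = 0.2368
  w_3·L_3 = 0.08 × 0.4 = 0.032
  w_4·L_4 = 0.19 × 0.39 = 0.0741
Denominator: 0.036 + 0.2368 + 0.032 + 0.0741 = 0.3789
So the posterior for Topic 3 is 0.032 / 0.3789 ≈ 0.0845.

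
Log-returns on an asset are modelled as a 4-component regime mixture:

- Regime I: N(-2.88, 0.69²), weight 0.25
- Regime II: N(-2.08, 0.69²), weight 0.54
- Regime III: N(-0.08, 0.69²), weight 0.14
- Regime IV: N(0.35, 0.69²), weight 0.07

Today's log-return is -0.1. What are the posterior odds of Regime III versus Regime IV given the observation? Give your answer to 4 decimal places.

Only the two components matter; the odds are (π_i f_i(x)) / (π_j f_j(x)).
Component likelihoods at x = -0.1:
  L_I = (1/(0.69·√(2π)))·exp(−(-0.1−-2.88)²/(2·0.69²)) = 0.578177·exp(-8.11636) = 0.000172651
  L_II = (1/(0.69·√(2π)))·exp(−(-0.1−-2.08)²/(2·0.69²)) = 0.578177·exp(-4.11720) = 0.00941852
  L_III = (1/(0.69·√(2π)))·exp(−(-0.1−-0.08)²/(2·0.69²)) = 0.578177·exp(-0.00042) = 0.577934
  L_IV = (1/(0.69·√(2π)))·exp(−(-0.1−0.35)²/(2·0.69²)) = 0.578177·exp(-0.21267) = 0.467414
Odds = (0.14/0.07) × (0.577934/0.467414) = 2 × 1.23645 ≈ 2.4729

2.4729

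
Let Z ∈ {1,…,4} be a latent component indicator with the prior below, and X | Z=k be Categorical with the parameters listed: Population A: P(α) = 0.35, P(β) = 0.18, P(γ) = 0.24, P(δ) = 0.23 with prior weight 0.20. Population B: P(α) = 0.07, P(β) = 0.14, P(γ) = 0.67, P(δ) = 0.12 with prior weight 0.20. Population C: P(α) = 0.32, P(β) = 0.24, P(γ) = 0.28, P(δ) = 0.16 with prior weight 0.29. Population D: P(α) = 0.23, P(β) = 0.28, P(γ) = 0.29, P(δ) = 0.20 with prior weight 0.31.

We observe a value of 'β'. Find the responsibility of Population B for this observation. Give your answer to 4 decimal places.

0.1270

The responsibility of component k is w_k f_k(x) divided by Σ_j w_j f_j(x).
Component likelihoods at x = 'β':
  f_A = P(β | comp) = 0.18
  f_B = P(β | comp) = 0.14
  f_C = P(β | comp) = 0.24
  f_D = P(β | comp) = 0.28
Weight by the priors:
  w_A·f_A = 0.20 × 0.18 = 0.036
  w_B·f_B = 0.20 × 0.14 = 0.028
  w_C·f_C = 0.29 × 0.24 = 0.0696
  w_D·f_D = 0.31 × 0.28 = 0.0868
Denominator: 0.036 + 0.028 + 0.0696 + 0.0868 = 0.2204
So the posterior for Population B is 0.028 / 0.2204 ≈ 0.1270.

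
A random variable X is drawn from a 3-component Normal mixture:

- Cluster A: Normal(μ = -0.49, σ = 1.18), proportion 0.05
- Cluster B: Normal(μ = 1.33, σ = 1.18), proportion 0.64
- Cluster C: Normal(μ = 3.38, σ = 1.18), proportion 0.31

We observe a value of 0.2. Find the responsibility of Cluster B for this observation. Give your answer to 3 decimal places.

0.889

By Bayes' theorem, P(k | x) = π_k f_k(x) / Σ_j π_j f_j(x).
Normal densities:
  f_A = (1/(1.18·√(2π)))·exp(−(0.2−-0.49)²/(2·1.18²)) = 0.338087·exp(-0.17096) = 0.284957
  f_B = (1/(1.18·√(2π)))·exp(−(0.2−1.33)²/(2·1.18²)) = 0.338087·exp(-0.45852) = 0.213744
  f_C = (1/(1.18·√(2π)))·exp(−(0.2−3.38)²/(2·1.18²)) = 0.338087·exp(-3.63128) = 0.00895326
Unnormalised posteriors:
  π_A·f_A = 0.05 × 0.284957 = 0.0142479
  π_B·f_B = 0.64 × 0.213744 = 0.136796
  π_C·f_C = 0.31 × 0.00895326 = 0.00277551
Normaliser: 0.0142479 + 0.136796 + 0.00277551 = 0.153819
P(Cluster B | data) ≈ 0.889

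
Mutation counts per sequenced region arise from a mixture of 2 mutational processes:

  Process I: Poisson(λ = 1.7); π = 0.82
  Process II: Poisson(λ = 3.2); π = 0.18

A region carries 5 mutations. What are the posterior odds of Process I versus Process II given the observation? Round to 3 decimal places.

Only the two components matter; the odds are (π_i f_i(x)) / (π_j f_j(x)).
Component likelihoods at x = 5 mutations:
  L_I = e^(−1.7)·1.7^5/5! = 0.0216154
  L_II = e^(−3.2)·3.2^5/5! = 0.113979
Posterior odds = (π_I·L_I) / (π_II·L_II) = (0.82·0.0216154) / (0.18·0.113979) = 0.0177246 / 0.0205163 ≈ 0.864

0.864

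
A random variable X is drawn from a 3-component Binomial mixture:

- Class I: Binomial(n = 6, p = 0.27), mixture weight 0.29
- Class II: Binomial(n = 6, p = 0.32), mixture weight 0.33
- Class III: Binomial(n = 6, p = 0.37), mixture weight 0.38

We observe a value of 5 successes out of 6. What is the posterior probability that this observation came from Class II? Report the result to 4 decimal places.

By Bayes' theorem, P(k | x) = w_k f_k(x) / Σ_j w_j f_j(x).
Binomial probabilities:
  L_I = 0.00628482
  L_II = 0.0136902
  L_III = 0.026212
Prior × likelihood for each component:
  w_I·L_I = 0.29 × 0.00628482 = 0.0018226
  w_II·L_II = 0.33 × 0.0136902 = 0.00451777
  w_III·L_III = 0.38 × 0.026212 = 0.00996057
Denominator: 0.0018226 + 0.00451777 + 0.00996057 = 0.0163009
Responsibility of Class II: 0.00451777 / 0.0163009 ≈ 0.2771

0.2771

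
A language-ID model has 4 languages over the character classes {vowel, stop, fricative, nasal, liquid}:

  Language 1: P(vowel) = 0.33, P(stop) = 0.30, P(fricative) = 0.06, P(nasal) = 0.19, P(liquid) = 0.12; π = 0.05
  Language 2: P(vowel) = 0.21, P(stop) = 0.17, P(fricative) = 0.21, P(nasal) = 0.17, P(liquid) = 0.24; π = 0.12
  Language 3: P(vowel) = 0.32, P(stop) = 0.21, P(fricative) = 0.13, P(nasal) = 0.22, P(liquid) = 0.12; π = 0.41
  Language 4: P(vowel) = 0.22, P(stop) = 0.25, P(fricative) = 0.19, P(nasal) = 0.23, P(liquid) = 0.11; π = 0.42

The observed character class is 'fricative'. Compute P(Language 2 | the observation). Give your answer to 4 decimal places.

0.1562

Posterior ∝ prior × likelihood, so P(k | x) ∝ w_k f_k(x); normalise over all components.
Component likelihoods at x = 'fricative':
  L_1 = P(fricative | comp) = 0.06
  L_2 = P(fricative | comp) = 0.21
  L_3 = P(fricative | comp) = 0.13
  L_4 = P(fricative | comp) = 0.19
Unnormalised posteriors:
  w_1·L_1 = 0.05 × 0.06 = 0.003
  w_2·L_2 = 0.12 × 0.21 = 0.0252
  w_3·L_3 = 0.41 × 0.13 = 0.0533
  w_4·L_4 = 0.42 × 0.19 = 0.0798
Sum: 0.003 + 0.0252 + 0.0533 + 0.0798 = 0.1613
P(Language 2 | the observation) ≈ 0.1562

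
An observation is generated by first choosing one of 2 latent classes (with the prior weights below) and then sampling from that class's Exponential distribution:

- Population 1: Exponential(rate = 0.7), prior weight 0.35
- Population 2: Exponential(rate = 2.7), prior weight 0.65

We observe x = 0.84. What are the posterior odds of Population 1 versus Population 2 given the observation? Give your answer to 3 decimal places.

Only the two components matter; the odds are (π_i f_i(x)) / (π_j f_j(x)).
Evaluate each component's likelihood at the observed value:
  p_1 = 0.7·e^(−0.7·0.84) = 0.7·e^(−0.5880) = 0.388806
  p_2 = 2.7·e^(−2.7·0.84) = 2.7·e^(−2.2680) = 0.279501
0.136082 / 0.181676 ≈ 0.749

0.749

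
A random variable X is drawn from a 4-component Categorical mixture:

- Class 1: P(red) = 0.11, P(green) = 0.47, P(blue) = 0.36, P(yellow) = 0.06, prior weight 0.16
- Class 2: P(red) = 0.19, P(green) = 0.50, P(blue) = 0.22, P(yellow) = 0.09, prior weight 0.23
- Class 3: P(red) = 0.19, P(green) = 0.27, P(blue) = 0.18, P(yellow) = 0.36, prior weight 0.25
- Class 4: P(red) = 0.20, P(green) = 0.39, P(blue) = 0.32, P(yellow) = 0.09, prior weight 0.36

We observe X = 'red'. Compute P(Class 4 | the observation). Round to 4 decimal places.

The responsibility of component k is π_k f_k(x) divided by Σ_j π_j f_j(x).
Component likelihoods at x = 'red':
  L_1 = P(red | comp) = 0.11
  L_2 = P(red | comp) = 0.19
  L_3 = P(red | comp) = 0.19
  L_4 = P(red | comp) = 0.20
Multiply by the mixture weights:
  π_1·L_1 = 0.16 × 0.11 = 0.0176
  π_2·L_2 = 0.23 × 0.19 = 0.0437
  π_3·L_3 = 0.25 × 0.19 = 0.0475
  π_4·L_4 = 0.36 × 0.2 = 0.072
Normaliser: 0.0176 + 0.0437 + 0.0475 + 0.072 = 0.1808
P(Class 4 | x) = 0.072 / 0.1808 ≈ 0.3982

0.3982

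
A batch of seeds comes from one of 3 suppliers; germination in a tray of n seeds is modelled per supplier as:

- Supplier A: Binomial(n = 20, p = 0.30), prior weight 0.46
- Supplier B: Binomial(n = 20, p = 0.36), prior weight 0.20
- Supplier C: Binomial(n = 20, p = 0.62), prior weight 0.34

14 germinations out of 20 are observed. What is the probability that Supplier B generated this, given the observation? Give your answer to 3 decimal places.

0.007

P(component k | x) = π_k·f_k(x) / marginal(x), where marginal(x) = Σ_j π_j·f_j(x).
Binomial probabilities:
  p_A = 0.000218107
  p_B = 0.00163568
  p_C = 0.144733
Prior × likelihood for each component:
  π_A·p_A = 0.46 × 0.000218107 = 0.000100329
  π_B·p_B = 0.20 × 0.00163568 = 0.000327136
  π_C·p_C = 0.34 × 0.144733 = 0.0492094
Sum: 0.000100329 + 0.000327136 + 0.0492094 = 0.0496368
P(Supplier B | data) = 0.000327136 / 0.0496368 ≈ 0.007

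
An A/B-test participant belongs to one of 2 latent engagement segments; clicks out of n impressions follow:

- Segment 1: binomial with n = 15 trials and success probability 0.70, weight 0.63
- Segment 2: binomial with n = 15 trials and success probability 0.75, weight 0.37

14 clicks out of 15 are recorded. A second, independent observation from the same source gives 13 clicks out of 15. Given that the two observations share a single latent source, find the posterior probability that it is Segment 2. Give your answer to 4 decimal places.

0.6865

The responsibility of component k is π_k f_k(x) divided by Σ_j π_j f_j(x).
Since both observations come from the same component, the likelihood for component k is f_k(x₁)·f_k(x₂).
  L_1 = [C(15,14)·0.70^14·0.30^1 = 15·0.00678223·0.3 = 0.03052] × [0.0915601] = 0.00279442
  L_2 = [C(15,14)·0.75^14·0.25^1 = 15·0.0178179·0.25 = 0.0668173] × [0.155907] = 0.0104173
Multiply by the mixture weights:
  π_1·L_1 = 0.63 × 0.00279442 = 0.00176048
  π_2·L_2 = 0.37 × 0.0104173 = 0.0038544
Denominator: 0.00176048 + 0.0038544 = 0.00561488
Responsibility of Segment 2: 0.0038544 / 0.00561488 ≈ 0.6865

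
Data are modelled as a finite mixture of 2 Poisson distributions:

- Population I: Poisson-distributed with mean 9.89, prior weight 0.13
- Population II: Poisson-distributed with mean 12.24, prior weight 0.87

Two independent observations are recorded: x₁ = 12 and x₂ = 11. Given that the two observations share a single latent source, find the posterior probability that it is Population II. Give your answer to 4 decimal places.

The responsibility of component k is π_k f_k(x) divided by Σ_j π_j f_j(x).
Since both observations come from the same component, the likelihood for component k is f_k(x₁)·f_k(x₂).
  L_I = [e^(−9.89)·9.89^12/12! = 0.0926501] × [0.112417] = 0.0104154
  L_II = [e^(−12.24)·12.24^12/12! = 0.114097] × [0.11186] = 0.0127629
Prior × likelihood for each component:
  π_I·L_I = 0.13 × 0.0104154 = 0.00135401
  π_II·L_II = 0.87 × 0.0127629 = 0.0111038
Marginal: 0.00135401 + 0.0111038 = 0.0124578
P(Population II | data) = 0.0111038 / 0.0124578 ≈ 0.8913

0.8913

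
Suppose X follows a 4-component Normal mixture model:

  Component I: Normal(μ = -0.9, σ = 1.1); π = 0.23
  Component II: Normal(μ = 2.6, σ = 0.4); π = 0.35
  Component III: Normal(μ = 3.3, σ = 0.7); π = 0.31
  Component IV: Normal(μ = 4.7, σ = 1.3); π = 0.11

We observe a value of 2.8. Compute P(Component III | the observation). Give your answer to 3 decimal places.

By Bayes' theorem, P(k | x) = w_k f_k(x) / Σ_j w_j f_j(x).
Component likelihoods at x = 2.8:
  p_I = 0.00126678
  p_II = 0.880163
  p_III = 0.441593
  p_IV = 0.105468
Prior × likelihood for each component:
  w_I·p_I = 0.23 × 0.00126678 = 0.00029136
  w_II·p_II = 0.35 × 0.880163 = 0.308057
  w_III·p_III = 0.31 × 0.441593 = 0.136894
  w_IV·p_IV = 0.11 × 0.105468 = 0.0116015
Marginal: 0.00029136 + 0.308057 + 0.136894 + 0.0116015 = 0.456844
Responsibility of Component III: 0.136894 / 0.456844 ≈ 0.300

0.300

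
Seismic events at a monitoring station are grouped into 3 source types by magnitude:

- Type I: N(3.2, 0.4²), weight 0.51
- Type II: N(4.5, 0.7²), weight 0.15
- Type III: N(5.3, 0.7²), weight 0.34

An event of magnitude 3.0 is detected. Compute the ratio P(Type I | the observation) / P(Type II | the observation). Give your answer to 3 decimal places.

Since P(k|x) ∝ P(Z=k) f_k(x), the posterior odds are P(Z=i) f_i(x) / (P(Z=j) f_j(x)).
Evaluate each component's likelihood at the observed value:
  L_I = 0.880163
  L_II = 0.057373
  L_III = 0.00257934
0.448883 / 0.00860595 ≈ 52.160

52.160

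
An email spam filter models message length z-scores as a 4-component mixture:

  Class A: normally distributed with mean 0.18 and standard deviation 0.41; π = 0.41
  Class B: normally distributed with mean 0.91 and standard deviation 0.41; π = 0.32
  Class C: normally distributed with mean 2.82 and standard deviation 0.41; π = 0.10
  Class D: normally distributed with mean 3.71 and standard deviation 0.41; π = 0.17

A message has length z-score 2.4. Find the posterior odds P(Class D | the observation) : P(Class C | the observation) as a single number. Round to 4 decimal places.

0.0174

The posterior odds equal the prior odds times the likelihood ratio: (w_i/w_j)·(f_i(x)/f_j(x)).
Component likelihoods at x = 2.4:
  f_A = 4.18549e-07
  f_B = 0.00131904
  f_C = 0.575781
  f_D = 0.00590626
Posterior odds = (w_D·f_D) / (w_C·f_C) = (0.17·0.00590626) / (0.10·0.575781) = 0.00100406 / 0.0575781 ≈ 0.0174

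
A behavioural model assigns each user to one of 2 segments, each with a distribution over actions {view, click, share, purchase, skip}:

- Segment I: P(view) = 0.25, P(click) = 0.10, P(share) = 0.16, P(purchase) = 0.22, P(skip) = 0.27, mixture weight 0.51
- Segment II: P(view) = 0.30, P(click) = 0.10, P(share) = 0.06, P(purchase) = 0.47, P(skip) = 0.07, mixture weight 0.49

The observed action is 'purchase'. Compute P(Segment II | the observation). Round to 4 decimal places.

Posterior ∝ prior × likelihood, so P(k | x) ∝ π_k f_k(x); normalise over all components.
Component likelihoods at x = 'purchase':
  f_I = P(purchase | comp) = 0.22
  f_II = P(purchase | comp) = 0.47
Prior × likelihood for each component:
  π_I·f_I = 0.51 × 0.22 = 0.1122
  π_II·f_II = 0.49 × 0.47 = 0.2303
Normaliser: 0.1122 + 0.2303 = 0.3425
Responsibility of Segment II: 0.2303 / 0.3425 ≈ 0.6724

0.6724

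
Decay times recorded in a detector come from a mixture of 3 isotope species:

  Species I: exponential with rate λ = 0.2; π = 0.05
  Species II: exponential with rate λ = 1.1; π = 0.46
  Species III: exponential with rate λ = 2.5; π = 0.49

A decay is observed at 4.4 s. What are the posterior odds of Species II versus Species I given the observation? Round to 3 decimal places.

Only the two components matter; the odds are (w_i f_i(x)) / (w_j f_j(x)).
Component likelihoods at x = 4.4 s:
  f_I = 0.0829566
  f_II = 0.00869776
  f_III = 4.17543e-05
Posterior odds = (w_II·f_II) / (w_I·f_I) = (0.46·0.00869776) / (0.05·0.0829566) = 0.00400097 / 0.00414783 ≈ 0.965

0.965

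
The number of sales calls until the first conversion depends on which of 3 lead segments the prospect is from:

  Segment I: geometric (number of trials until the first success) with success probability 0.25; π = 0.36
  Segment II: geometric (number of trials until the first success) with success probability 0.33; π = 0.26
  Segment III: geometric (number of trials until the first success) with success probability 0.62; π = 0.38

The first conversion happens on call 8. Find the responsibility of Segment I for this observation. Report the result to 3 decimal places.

By Bayes' theorem, P(k | x) = π_k f_k(x) / Σ_j π_j f_j(x).
Evaluate each component's likelihood at the observed value:
  p_I = 0.25·(1−0.25)^7 = 0.25·0.133484 = 0.033371
  p_II = 0.33·(1−0.33)^7 = 0.33·0.0606071 = 0.0200003
  p_III = 0.62·(1−0.62)^7 = 0.62·0.00114416 = 0.000709377
Weight by the priors:
  π_I·p_I = 0.36 × 0.033371 = 0.0120135
  π_II·p_II = 0.26 × 0.0200003 = 0.00520009
  π_III·p_III = 0.38 × 0.000709377 = 0.000269563
Sum: 0.0120135 + 0.00520009 + 0.000269563 = 0.0174832
So the posterior for Segment I is 0.0120135 / 0.0174832 ≈ 0.687.

0.687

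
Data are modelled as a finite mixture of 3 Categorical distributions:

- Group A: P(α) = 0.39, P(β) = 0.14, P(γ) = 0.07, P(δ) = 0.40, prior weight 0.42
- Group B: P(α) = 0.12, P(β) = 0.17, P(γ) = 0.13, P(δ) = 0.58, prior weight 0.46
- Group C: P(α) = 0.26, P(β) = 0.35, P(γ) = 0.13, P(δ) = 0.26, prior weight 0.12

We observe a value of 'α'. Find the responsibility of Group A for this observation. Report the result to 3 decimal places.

0.655

Apply Bayes' rule: the posterior for each component is proportional to its prior times its likelihood at x.
Categorical probabilities:
  p_A = 0.39
  p_B = 0.12
  p_C = 0.26
Multiply by the mixture weights:
  P(Z=A)·p_A = 0.42 × 0.39 = 0.1638
  P(Z=B)·p_B = 0.46 × 0.12 = 0.0552
  P(Z=C)·p_C = 0.12 × 0.26 = 0.0312
Sum: 0.1638 + 0.0552 + 0.0312 = 0.2502
P(Group A | data) ≈ 0.655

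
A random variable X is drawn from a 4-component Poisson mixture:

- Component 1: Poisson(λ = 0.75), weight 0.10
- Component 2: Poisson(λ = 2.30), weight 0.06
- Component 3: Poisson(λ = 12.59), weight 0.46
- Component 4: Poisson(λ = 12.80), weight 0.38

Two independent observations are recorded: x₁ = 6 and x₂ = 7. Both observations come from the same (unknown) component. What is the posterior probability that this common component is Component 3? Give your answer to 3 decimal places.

Apply Bayes' rule: the posterior for each component is proportional to its prior times its likelihood at x.
Since both observations come from the same component, the likelihood for component k is f_k(x₁)·f_k(x₂).
  f_1 = [0.000116765] × [1.25106e-05] = 1.4608e-09
  f_2 = [0.0206138] × [0.00677309] = 0.000139619
  f_3 = [0.0188388] × [0.033883] = 0.000638317
  f_4 = [0.0168639] × [0.0308368] = 0.000520029
Weight by the priors:
  w_1·f_1 = 0.10 × 1.4608e-09 = 1.4608e-10
  w_2·f_2 = 0.06 × 0.000139619 = 8.37713e-06
  w_3·f_3 = 0.46 × 0.000638317 = 0.000293626
  w_4·f_4 = 0.38 × 0.000520029 = 0.000197611
Denominator: 1.4608e-10 + 8.37713e-06 + 0.000293626 + 0.000197611 = 0.000499614
So the posterior for Component 3 is 0.000293626 / 0.000499614 ≈ 0.588.

0.588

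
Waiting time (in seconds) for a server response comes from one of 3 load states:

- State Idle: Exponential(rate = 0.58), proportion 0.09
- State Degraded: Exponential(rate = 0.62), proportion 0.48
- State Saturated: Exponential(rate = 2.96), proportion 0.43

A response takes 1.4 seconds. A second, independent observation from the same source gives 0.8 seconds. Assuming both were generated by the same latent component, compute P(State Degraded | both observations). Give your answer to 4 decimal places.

0.7705

Apply Bayes' rule: the posterior for each component is proportional to its prior times its likelihood at x.
Since both observations come from the same component, the likelihood for component k is f_k(x₁)·f_k(x₂).
  L_Idle = [0.58·e^(−0.58·1.4) = 0.58·e^(−0.8120) = 0.257502] × [0.364683] = 0.0939066
  L_Degraded = [0.62·e^(−0.62·1.4) = 0.62·e^(−0.8680) = 0.26027] × [0.377556] = 0.0982665
  L_Saturated = [2.96·e^(−2.96·1.4) = 2.96·e^(−4.1440) = 0.0469435] × [0.277257] = 0.0130154
Weight by the priors:
  π_Idle·L_Idle = 0.09 × 0.0939066 = 0.0084516
  π_Degraded·L_Degraded = 0.48 × 0.0982665 = 0.0471679
  π_Saturated·L_Saturated = 0.43 × 0.0130154 = 0.00559663
Sum: 0.0084516 + 0.0471679 + 0.00559663 = 0.0612162
Responsibility of State Degraded: 0.0471679 / 0.0612162 ≈ 0.7705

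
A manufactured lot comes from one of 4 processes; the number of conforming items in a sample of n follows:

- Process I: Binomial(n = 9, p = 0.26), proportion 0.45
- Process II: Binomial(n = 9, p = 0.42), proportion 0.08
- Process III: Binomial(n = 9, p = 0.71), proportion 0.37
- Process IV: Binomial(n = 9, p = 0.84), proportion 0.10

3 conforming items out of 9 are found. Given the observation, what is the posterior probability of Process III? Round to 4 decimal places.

Posterior ∝ prior × likelihood, so P(k | x) ∝ w_k f_k(x); normalise over all components.
Evaluate each component's likelihood at the observed value:
  L_I = C(9,3)·0.26^3·0.74^6 = 84·0.017576·0.164206 = 0.242432
  L_II = C(9,3)·0.42^3·0.58^6 = 84·0.074088·0.0380687 = 0.236916
  L_III = C(9,3)·0.71^3·0.29^6 = 84·0.357911·0.000594823 = 0.0178831
  L_IV = C(9,3)·0.84^3·0.16^6 = 84·0.592704·1.67772e-05 = 0.00083529
Prior × likelihood for each component:
  w_I·L_I = 0.45 × 0.242432 = 0.109094
  w_II·L_II = 0.08 × 0.236916 = 0.0189533
  w_III·L_III = 0.37 × 0.0178831 = 0.00661674
  w_IV·L_IV = 0.10 × 0.00083529 = 8.3529e-05
Evidence: 0.109094 + 0.0189533 + 0.00661674 + 8.3529e-05 = 0.134748
P(Process III | 3 conforming items out of 9) = 0.00661674 / 0.134748 ≈ 0.0491

0.0491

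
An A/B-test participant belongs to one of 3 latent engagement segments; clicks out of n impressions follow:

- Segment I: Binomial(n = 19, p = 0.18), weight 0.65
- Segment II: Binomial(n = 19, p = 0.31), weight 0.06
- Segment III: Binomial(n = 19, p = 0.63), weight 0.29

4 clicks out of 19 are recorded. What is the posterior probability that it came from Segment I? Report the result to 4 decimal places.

P(component k | x) = π_k·f_k(x) / marginal(x), where marginal(x) = Σ_j π_j·f_j(x).
Binomial probabilities:
  f_I = 0.207339
  f_II = 0.136952
  f_III = 0.000203597
Weight by the priors:
  π_I·f_I = 0.65 × 0.207339 = 0.134771
  π_II·f_II = 0.06 × 0.136952 = 0.00821709
  π_III·f_III = 0.29 × 0.000203597 = 5.90432e-05
Sum: 0.134771 + 0.00821709 + 5.90432e-05 = 0.143047
Responsibility of Segment I: 0.134771 / 0.143047 ≈ 0.9421

0.9421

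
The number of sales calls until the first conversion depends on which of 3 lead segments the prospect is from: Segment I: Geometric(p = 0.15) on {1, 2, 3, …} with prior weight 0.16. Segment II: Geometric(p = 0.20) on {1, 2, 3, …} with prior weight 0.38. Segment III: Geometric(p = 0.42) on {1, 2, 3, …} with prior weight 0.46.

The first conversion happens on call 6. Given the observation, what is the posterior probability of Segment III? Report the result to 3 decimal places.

Apply Bayes' rule: the posterior for each component is proportional to its prior times its likelihood at x.
Evaluate each component's likelihood at the observed value:
  f_I = 0.15·(1−0.15)^5 = 0.15·0.443705 = 0.0665558
  f_II = 0.20·(1−0.20)^5 = 0.20·0.32768 = 0.065536
  f_III = 0.42·(1−0.42)^5 = 0.42·0.0656357 = 0.027567
Prior × likelihood for each component:
  π_I·f_I = 0.16 × 0.0665558 = 0.0106489
  π_II·f_II = 0.38 × 0.065536 = 0.0249037
  π_III·f_III = 0.46 × 0.027567 = 0.0126808
Evidence: 0.0106489 + 0.0249037 + 0.0126808 = 0.0482334
P(Segment III | the observation) ≈ 0.263

0.263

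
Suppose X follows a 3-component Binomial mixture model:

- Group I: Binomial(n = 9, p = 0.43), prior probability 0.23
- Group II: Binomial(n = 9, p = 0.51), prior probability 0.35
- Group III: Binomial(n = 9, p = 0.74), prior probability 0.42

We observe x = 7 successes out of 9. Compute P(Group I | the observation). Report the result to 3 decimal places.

0.046

Apply Bayes' rule: the posterior for each component is proportional to its prior times its likelihood at x.
Evaluate each component's likelihood at the observed value:
  f_I = C(9,7)·0.43^7·0.57^2 = 36·0.00271819·0.3249 = 0.031793
  f_II = C(9,7)·0.51^7·0.49^2 = 36·0.00897411·0.2401 = 0.0775686
  f_III = C(9,7)·0.74^7·0.26^2 = 36·0.121513·0.0676 = 0.295714
Unnormalised posteriors:
  P(Z=I)·f_I = 0.23 × 0.031793 = 0.00731239
  P(Z=II)·f_II = 0.35 × 0.0775686 = 0.027149
  P(Z=III)·f_III = 0.42 × 0.295714 = 0.1242
Evidence: 0.00731239 + 0.027149 + 0.1242 = 0.158661
P(Group I | x) ≈ 0.046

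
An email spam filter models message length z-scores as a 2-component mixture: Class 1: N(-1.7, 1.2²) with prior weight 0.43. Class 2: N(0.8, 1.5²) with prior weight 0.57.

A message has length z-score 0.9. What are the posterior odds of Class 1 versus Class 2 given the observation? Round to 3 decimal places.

0.090

The posterior odds equal the prior odds times the likelihood ratio: (π_i/π_j)·(f_i(x)/f_j(x)).
Normal densities:
  p_1 = 0.0317939
  p_2 = 0.265371
Odds = (0.43/0.57) × (0.0317939/0.265371) = 0.754386 × 0.119809 ≈ 0.090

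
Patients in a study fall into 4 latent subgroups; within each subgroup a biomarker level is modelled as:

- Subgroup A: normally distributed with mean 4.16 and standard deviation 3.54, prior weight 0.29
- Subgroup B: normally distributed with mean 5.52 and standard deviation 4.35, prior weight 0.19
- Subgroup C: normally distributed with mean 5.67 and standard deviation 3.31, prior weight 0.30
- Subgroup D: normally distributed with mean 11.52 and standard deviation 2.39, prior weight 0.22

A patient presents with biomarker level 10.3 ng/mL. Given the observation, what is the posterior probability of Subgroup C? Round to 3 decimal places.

0.217

Apply Bayes' rule: the posterior for each component is proportional to its prior times its likelihood at x.
Evaluate each component's likelihood at the observed value:
  L_A = 0.0250409
  L_B = 0.0501443
  L_C = 0.0453114
  L_D = 0.146531
Weight by the priors:
  π_A·L_A = 0.29 × 0.0250409 = 0.00726185
  π_B·L_B = 0.19 × 0.0501443 = 0.00952741
  π_C·L_C = 0.30 × 0.0453114 = 0.0135934
  π_D·L_D = 0.22 × 0.146531 = 0.0322369
Normaliser: 0.00726185 + 0.00952741 + 0.0135934 + 0.0322369 = 0.0626196
P(Subgroup C | x) ≈ 0.217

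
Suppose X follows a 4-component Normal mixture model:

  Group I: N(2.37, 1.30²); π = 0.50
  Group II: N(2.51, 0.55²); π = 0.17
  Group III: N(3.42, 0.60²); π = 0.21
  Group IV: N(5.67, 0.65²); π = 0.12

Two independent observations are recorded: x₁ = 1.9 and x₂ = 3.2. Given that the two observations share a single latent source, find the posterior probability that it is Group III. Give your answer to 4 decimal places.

0.0570

By Bayes' theorem, P(k | x) = w_k f_k(x) / Σ_j w_j f_j(x).
Since both observations come from the same component, the likelihood for component k is f_k(x₁)·f_k(x₂).
  L_I = [(1/(1.30·√(2π)))·exp(−(1.9−2.37)²/(2·1.30²)) = 0.306879·exp(-0.06536) = 0.287464] × [0.250294] = 0.0719505
  L_II = [(1/(0.55·√(2π)))·exp(−(1.9−2.51)²/(2·0.55²)) = 0.725350·exp(-0.61504) = 0.392137] × [0.330204] = 0.129485
  L_III = [(1/(0.60·√(2π)))·exp(−(1.9−3.42)²/(2·0.60²)) = 0.664904·exp(-3.20889) = 0.0268631] × [0.621677] = 0.0167002
  L_IV = [(1/(0.65·√(2π)))·exp(−(1.9−5.67)²/(2·0.65²)) = 0.613757·exp(-16.82000) = 3.04203e-08] × [0.000449149] = 1.36633e-11
Weight by the priors:
  w_I·L_I = 0.50 × 0.0719505 = 0.0359752
  w_II·L_II = 0.17 × 0.129485 = 0.0220125
  w_III·L_III = 0.21 × 0.0167002 = 0.00350703
  w_IV·L_IV = 0.12 × 1.36633e-11 = 1.63959e-12
Sum: 0.0359752 + 0.0220125 + 0.00350703 + 1.63959e-12 = 0.0614948
P(Group III | x₁, x₂) = 0.00350703 / 0.0614948 ≈ 0.0570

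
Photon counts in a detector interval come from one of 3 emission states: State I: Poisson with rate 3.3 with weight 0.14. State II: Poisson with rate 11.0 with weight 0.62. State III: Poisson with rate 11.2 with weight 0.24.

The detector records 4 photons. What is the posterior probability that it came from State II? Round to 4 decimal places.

P(component k | x) = π_k·f_k(x) / marginal(x), where marginal(x) = Σ_j π_j·f_j(x).
Evaluate each component's likelihood at the observed value:
  f_I = 0.182252
  f_II = 0.0101887
  f_III = 0.00896526
Weight by the priors:
  π_I·f_I = 0.14 × 0.182252 = 0.0255153
  π_II·f_II = 0.62 × 0.0101887 = 0.00631701
  π_III·f_III = 0.24 × 0.00896526 = 0.00215166
Marginal: 0.0255153 + 0.00631701 + 0.00215166 = 0.033984
P(State II | 4 photons) = 0.00631701 / 0.033984 ≈ 0.1859

0.1859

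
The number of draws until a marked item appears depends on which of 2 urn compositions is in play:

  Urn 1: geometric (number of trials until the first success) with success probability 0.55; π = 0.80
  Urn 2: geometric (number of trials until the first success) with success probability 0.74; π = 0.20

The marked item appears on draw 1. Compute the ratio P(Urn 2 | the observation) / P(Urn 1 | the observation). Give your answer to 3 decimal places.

The posterior odds equal the prior odds times the likelihood ratio: (π_i/π_j)·(f_i(x)/f_j(x)).
Evaluate each component's likelihood at the observed value:
  p_1 = 0.55
  p_2 = 0.74
Odds = (0.20/0.80) × (0.74/0.55) = 0.25 × 1.34545 ≈ 0.336

0.336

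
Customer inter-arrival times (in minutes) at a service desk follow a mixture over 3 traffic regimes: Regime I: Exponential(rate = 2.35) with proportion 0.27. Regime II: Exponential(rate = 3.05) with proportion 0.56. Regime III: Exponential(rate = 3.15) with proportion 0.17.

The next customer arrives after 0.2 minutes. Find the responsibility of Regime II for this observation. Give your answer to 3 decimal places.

0.576

Apply Bayes' rule: the posterior for each component is proportional to its prior times its likelihood at x.
Exponential densities:
  f_I = 1.46876
  f_II = 1.65722
  f_III = 1.67766
Multiply by the mixture weights:
  w_I·f_I = 0.27 × 1.46876 = 0.396564
  w_II·f_II = 0.56 × 1.65722 = 0.928043
  w_III·f_III = 0.17 × 1.67766 = 0.285203
Normaliser: 0.396564 + 0.928043 + 0.285203 = 1.60981
P(Regime II | x) ≈ 0.576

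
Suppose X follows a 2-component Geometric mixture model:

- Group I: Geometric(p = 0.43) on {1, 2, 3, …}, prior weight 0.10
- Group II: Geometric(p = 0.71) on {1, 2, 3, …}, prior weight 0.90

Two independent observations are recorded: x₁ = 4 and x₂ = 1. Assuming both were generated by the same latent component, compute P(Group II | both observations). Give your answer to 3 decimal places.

P(component k | x) = π_k·f_k(x) / marginal(x), where marginal(x) = Σ_j π_j·f_j(x).
Since both observations come from the same component, the likelihood for component k is f_k(x₁)·f_k(x₂).
  p_I = [0.079633] × [0.43] = 0.0342422
  p_II = [0.0173162] × [0.71] = 0.0122945
Prior × likelihood for each component:
  π_I·p_I = 0.10 × 0.0342422 = 0.00342422
  π_II·p_II = 0.90 × 0.0122945 = 0.011065
Marginal: 0.00342422 + 0.011065 = 0.0144893
So the posterior for Group II is 0.011065 / 0.0144893 ≈ 0.764.

0.764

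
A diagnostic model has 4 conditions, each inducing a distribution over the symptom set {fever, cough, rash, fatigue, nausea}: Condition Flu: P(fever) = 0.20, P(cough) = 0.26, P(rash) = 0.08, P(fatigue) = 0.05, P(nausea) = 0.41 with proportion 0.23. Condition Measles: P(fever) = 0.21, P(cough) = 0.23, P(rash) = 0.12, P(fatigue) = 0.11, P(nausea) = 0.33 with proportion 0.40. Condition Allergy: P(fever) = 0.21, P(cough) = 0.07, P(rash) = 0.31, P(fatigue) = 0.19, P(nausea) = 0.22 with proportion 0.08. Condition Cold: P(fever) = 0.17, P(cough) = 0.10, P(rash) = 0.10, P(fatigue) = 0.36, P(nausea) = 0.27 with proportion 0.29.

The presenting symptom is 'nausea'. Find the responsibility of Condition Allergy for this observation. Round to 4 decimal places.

By Bayes' theorem, P(k | x) = π_k f_k(x) / Σ_j π_j f_j(x).
Evaluate each component's likelihood at the observed value:
  L_Flu = P(nausea | comp) = 0.41
  L_Measles = P(nausea | comp) = 0.33
  L_Allergy = P(nausea | comp) = 0.22
  L_Cold = P(nausea | comp) = 0.27
Multiply by the mixture weights:
  π_Flu·L_Flu = 0.23 × 0.41 = 0.0943
  π_Measles·L_Measles = 0.40 × 0.33 = 0.132
  π_Allergy·L_Allergy = 0.08 × 0.22 = 0.0176
  π_Cold·L_Cold = 0.29 × 0.27 = 0.0783
Normaliser: 0.0943 + 0.132 + 0.0176 + 0.0783 = 0.3222
Responsibility of Condition Allergy: 0.0176 / 0.3222 ≈ 0.0546

0.0546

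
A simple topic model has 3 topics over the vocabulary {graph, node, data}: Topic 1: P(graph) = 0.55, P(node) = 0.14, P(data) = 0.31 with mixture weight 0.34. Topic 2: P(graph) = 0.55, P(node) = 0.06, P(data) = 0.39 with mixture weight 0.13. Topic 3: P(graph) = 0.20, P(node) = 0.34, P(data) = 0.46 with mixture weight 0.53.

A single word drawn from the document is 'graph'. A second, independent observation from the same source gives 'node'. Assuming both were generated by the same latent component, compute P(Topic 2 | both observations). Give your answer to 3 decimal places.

By Bayes' theorem, P(k | x) = w_k f_k(x) / Σ_j w_j f_j(x).
Since both observations come from the same component, the likelihood for component k is f_k(x₁)·f_k(x₂).
  f_1 = [P(graph | comp) = 0.55] × [0.14] = 0.077
  f_2 = [P(graph | comp) = 0.55] × [0.06] = 0.033
  f_3 = [P(graph | comp) = 0.20] × [0.34] = 0.068
Prior × likelihood for each component:
  w_1·f_1 = 0.34 × 0.077 = 0.02618
  w_2·f_2 = 0.13 × 0.033 = 0.00429
  w_3·f_3 = 0.53 × 0.068 = 0.03604
Marginal: 0.02618 + 0.00429 + 0.03604 = 0.06651
So the posterior for Topic 2 is 0.00429 / 0.06651 ≈ 0.065.

0.065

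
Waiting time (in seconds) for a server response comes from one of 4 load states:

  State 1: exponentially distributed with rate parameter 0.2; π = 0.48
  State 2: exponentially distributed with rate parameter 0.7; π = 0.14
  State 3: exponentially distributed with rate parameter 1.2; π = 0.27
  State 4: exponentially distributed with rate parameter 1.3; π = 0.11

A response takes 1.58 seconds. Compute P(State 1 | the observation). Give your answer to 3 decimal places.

0.413

Posterior ∝ prior × likelihood, so P(k | x) ∝ π_k f_k(x); normalise over all components.
Exponential densities:
  L_1 = 0.145812
  L_2 = 0.231616
  L_3 = 0.180202
  L_4 = 0.166687
Unnormalised posteriors:
  π_1·L_1 = 0.48 × 0.145812 = 0.0699897
  π_2·L_2 = 0.14 × 0.231616 = 0.0324262
  π_3·L_3 = 0.27 × 0.180202 = 0.0486545
  π_4·L_4 = 0.11 × 0.166687 = 0.0183356
Normaliser: 0.0699897 + 0.0324262 + 0.0486545 + 0.0183356 = 0.169406
Responsibility of State 1: 0.0699897 / 0.169406 ≈ 0.413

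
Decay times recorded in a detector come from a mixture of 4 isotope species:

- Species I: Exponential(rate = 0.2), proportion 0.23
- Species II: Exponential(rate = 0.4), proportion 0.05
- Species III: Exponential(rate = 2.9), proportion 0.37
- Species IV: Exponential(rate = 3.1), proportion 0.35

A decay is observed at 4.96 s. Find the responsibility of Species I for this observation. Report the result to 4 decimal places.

Apply Bayes' rule: the posterior for each component is proportional to its prior times its likelihood at x.
Evaluate each component's likelihood at the observed value:
  L_I = 0.2·e^(−0.2·4.96) = 0.2·e^(−0.9920) = 0.0741669
  L_II = 0.4·e^(−0.4·4.96) = 0.4·e^(−1.9840) = 0.0550072
  L_III = 2.9·e^(−2.9·4.96) = 2.9·e^(−14.3840) = 1.6425e-06
  L_IV = 3.1·e^(−3.1·4.96) = 3.1·e^(−15.3760) = 6.51103e-07
Weight by the priors:
  π_I·L_I = 0.23 × 0.0741669 = 0.0170584
  π_II·L_II = 0.05 × 0.0550072 = 0.00275036
  π_III·L_III = 0.37 × 1.6425e-06 = 6.07726e-07
  π_IV·L_IV = 0.35 × 6.51103e-07 = 2.27886e-07
Denominator: 0.0170584 + 0.00275036 + 6.07726e-07 + 2.27886e-07 = 0.0198096
P(Species I | data) = 0.0170584 / 0.0198096 ≈ 0.8611

0.8611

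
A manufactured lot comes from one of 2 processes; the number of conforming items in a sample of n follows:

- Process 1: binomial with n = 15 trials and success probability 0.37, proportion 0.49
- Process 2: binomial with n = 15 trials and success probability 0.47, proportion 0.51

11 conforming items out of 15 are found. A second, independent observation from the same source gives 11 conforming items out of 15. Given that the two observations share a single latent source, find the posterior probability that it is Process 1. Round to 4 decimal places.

Posterior ∝ prior × likelihood, so P(k | x) ∝ π_k f_k(x); normalise over all components.
Since both observations come from the same component, the likelihood for component k is f_k(x₁)·f_k(x₂).
  L_1 = [0.00382573] × [0.00382573] = 1.46362e-05
  L_2 = [0.0266264] × [0.0266264] = 0.000708966
Weight by the priors:
  π_1·L_1 = 0.49 × 1.46362e-05 = 7.17173e-06
  π_2·L_2 = 0.51 × 0.000708966 = 0.000361572
Marginal: 7.17173e-06 + 0.000361572 = 0.000368744
Responsibility of Process 1: 7.17173e-06 / 0.000368744 ≈ 0.0194

0.0194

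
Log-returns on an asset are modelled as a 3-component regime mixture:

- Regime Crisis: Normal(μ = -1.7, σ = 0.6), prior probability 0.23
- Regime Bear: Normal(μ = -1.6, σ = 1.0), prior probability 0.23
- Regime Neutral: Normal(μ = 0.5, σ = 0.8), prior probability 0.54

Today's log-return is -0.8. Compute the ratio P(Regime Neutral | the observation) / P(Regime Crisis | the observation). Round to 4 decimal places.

1.4485

Only the two components matter; the odds are (π_i f_i(x)) / (π_j f_j(x)).
Component likelihoods at x = -0.8:
  f_Crisis = 0.215863
  f_Bear = 0.289692
  f_Neutral = 0.133173
0.0719133 / 0.0496484 ≈ 1.4485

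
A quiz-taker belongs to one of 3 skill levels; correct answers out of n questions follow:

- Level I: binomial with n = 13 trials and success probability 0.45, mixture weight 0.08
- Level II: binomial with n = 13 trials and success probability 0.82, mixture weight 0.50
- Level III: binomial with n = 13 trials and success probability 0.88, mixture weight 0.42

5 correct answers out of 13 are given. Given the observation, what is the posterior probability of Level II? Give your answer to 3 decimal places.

0.016

Apply Bayes' rule: the posterior for each component is proportional to its prior times its likelihood at x.
Binomial probabilities:
  f_I = C(13,5)·0.45^5·0.55^8 = 1287·0.0184528·0.00837339 = 0.198858
  f_II = C(13,5)·0.82^5·0.18^8 = 1287·0.37074·1.102e-06 = 0.000525809
  f_III = C(13,5)·0.88^5·0.12^8 = 1287·0.527732·4.29982e-08 = 2.9204e-05
Weight by the priors:
  w_I·f_I = 0.08 × 0.198858 = 0.0159086
  w_II·f_II = 0.50 × 0.000525809 = 0.000262904
  w_III·f_III = 0.42 × 2.9204e-05 = 1.22657e-05
Marginal: 0.0159086 + 0.000262904 + 1.22657e-05 = 0.0161838
P(Level II | 5 correct answers out of 13) = 0.000262904 / 0.0161838 ≈ 0.016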